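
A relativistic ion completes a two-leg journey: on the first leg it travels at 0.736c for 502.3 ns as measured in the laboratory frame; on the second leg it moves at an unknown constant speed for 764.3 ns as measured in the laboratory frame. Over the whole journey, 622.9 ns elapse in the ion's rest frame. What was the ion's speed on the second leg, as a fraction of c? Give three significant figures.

β = 0.929

Leg 1: γ = 1/√(1 − 0.736²) = 1/√0.4583 = 1.477; τ_1 = 502.3/1.477 = 340.0 ns.
Leg 2: speed unknown; τ_2 = 764.3/γ_2.
Total proper time: 340.0 + τ_2 = 622.9, so τ_2 = 622.9 − 340.0 = 282.9 ns.
γ_2 = 764.3/282.9 = 2.702; β = √(1 − 1/γ²) = √0.8630.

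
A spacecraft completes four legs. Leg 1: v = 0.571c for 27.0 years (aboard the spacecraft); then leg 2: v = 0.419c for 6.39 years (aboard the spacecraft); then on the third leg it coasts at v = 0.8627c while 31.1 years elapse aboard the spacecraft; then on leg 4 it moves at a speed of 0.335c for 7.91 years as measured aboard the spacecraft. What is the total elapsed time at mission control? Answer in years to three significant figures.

Leg 1: γ = 1/√(1 − 0.571²) = 1/√0.6740 = 1.218; Δt_1 = 1.218 × 27.0 = 32.89 years.
Leg 2: γ = 1/√(1 − 0.419²) = 1/√0.8244 = 1.101; Δt_2 = 1.101 × 6.39 = 7.038 years.
Leg 3: γ = 1/√(1 − 0.8627²) = 1/√0.2557 = 1.977; Δt_3 = 1.977 × 31.1 = 61.50 years.
Leg 4: γ = 1/√(1 − 0.335²) = 1/√0.8878 = 1.061; Δt_4 = 1.061 × 7.91 = 8.395 years.
Total: 32.89 + 7.038 + 61.50 + 8.395 years.

Δt = 110 years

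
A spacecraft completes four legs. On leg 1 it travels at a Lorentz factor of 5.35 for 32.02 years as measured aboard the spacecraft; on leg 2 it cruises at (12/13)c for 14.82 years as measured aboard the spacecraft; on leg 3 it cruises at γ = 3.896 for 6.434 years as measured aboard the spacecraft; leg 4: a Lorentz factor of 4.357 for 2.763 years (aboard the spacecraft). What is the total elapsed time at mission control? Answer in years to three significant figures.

Δt = 247 years

Leg 1: γ = 5.35; Δt_1 = 5.350 × 32.02 = 171.3 years.
Leg 2: γ = 1/√(1 − (12/13)²) = 13/5 = 2.600; Δt_2 = 2.600 × 14.82 = 38.53 years.
Leg 3: γ = 3.896; Δt_3 = 3.896 × 6.434 = 25.07 years.
Leg 4: γ = 4.357; Δt_4 = 4.357 × 2.763 = 12.04 years.
Total: 171.3 + 38.53 + 25.07 + 12.04 years.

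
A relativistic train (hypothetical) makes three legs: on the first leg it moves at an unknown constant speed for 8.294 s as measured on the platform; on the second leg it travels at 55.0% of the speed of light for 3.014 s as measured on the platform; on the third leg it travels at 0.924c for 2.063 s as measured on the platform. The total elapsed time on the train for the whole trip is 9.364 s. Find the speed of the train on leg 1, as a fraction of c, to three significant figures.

Leg 1: speed unknown; τ_1 = 8.294/γ_1.
Leg 2: β = 0.550; γ = 1/√(1 − 0.550²) = 1/√0.6975 = 1.197; τ_2 = 3.014/1.197 = 2.517 s.
Leg 3: γ = 1/√(1 − 0.924²) = 1/√0.1462 = 2.615; τ_3 = 2.063/2.615 = 0.7889 s.
Total proper time: τ_1 + 2.517 + 0.7889 = 9.364, so τ_1 = 9.364 − 3.306 = 6.058 s.
γ_1 = 8.294/6.058 = 1.369; β = √(1 − 1/γ²) = √0.4665.

β = 0.683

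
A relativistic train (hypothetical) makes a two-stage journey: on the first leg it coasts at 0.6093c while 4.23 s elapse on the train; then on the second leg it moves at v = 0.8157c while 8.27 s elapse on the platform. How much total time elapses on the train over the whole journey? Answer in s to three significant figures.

Leg 1: 4.23 s is already measured on the train.
Leg 2: γ = 1/√(1 − 0.8157²) = 1/√0.3346 = 1.729; τ_2 = 8.27/1.729 = 4.784 s.
Total: 4.230 + 4.784 s.

τ = 9.01 s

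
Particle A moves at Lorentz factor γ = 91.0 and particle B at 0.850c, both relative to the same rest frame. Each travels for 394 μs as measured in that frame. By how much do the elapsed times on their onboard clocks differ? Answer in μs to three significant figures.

A: γ = 91.0; τ_A = 394/91.00 = 4.330 μs.
B: γ = 1/√(1 − 0.850²) = 1/√0.2775 = 1.898; τ_B = 394/1.898 = 207.6 μs.

|τ_A − τ_B| = 203 μs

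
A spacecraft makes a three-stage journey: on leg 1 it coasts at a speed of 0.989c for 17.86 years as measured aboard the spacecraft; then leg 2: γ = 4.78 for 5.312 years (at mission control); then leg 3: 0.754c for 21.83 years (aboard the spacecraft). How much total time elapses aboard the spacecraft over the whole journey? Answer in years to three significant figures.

τ = 40.8 years

Leg 1: 17.86 years is already measured aboard the spacecraft.
Leg 2: γ = 4.78; τ_2 = 5.312/4.780 = 1.111 years.
Leg 3: 21.83 years is already measured aboard the spacecraft.
Total: 17.86 + 1.111 + 21.83 years.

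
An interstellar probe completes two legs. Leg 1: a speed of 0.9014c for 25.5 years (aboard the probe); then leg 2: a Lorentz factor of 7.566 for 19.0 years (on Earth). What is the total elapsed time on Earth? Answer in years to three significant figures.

Leg 1: γ = 1/√(1 − 0.9014²) = 1/√0.1875 = 2.310; Δt_1 = 2.310 × 25.5 = 58.89 years.
Leg 2: 19.0 years is already measured on Earth.
Total: 58.89 + 19.00 years.

Δt = 77.9 years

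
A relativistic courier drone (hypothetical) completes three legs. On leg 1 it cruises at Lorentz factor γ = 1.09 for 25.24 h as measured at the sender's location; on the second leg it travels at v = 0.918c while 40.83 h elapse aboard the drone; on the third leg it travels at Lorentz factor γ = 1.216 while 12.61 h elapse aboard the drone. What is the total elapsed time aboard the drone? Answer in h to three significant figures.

τ = 76.6 h

Leg 1: γ = 1.09; τ_1 = 25.24/1.090 = 23.16 h.
Leg 2: 40.83 h is already measured aboard the drone.
Leg 3: 12.61 h is already measured aboard the drone.
Total: 23.16 + 40.83 + 12.61 h.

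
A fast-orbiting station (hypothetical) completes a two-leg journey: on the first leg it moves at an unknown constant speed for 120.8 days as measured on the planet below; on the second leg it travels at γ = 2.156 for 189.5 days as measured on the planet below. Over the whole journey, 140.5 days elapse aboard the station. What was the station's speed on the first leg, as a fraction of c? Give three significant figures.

Leg 1: speed unknown; τ_1 = 120.8/γ_1.
Leg 2: γ = 2.156; τ_2 = 189.5/2.156 = 87.89 days.
Total proper time: τ_1 + 87.89 = 140.5, so τ_1 = 140.5 − 87.89 = 52.61 days.
γ_1 = 120.8/52.61 = 2.296; β = √(1 − 1/γ²) = √0.8104.

β = 0.900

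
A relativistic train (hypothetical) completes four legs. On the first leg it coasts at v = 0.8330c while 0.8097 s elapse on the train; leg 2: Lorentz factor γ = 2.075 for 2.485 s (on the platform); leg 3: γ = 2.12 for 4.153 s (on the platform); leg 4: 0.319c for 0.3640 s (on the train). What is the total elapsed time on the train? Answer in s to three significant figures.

τ = 4.33 s

Leg 1: 0.8097 s is already measured on the train.
Leg 2: γ = 2.075; τ_2 = 2.485/2.075 = 1.198 s.
Leg 3: γ = 2.12; τ_3 = 4.153/2.120 = 1.959 s.
Leg 4: 0.3640 s is already measured on the train.
Total: 0.8097 + 1.198 + 1.959 + 0.3640 s.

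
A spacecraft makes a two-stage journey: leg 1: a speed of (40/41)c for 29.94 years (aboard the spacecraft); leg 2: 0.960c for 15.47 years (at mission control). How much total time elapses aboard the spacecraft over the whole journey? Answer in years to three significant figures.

τ = 34.3 years

Leg 1: 29.94 years is already measured aboard the spacecraft.
Leg 2: γ = 1/√(1 − 0.960²) = 25/7 ≈ 3.571; τ_2 = 15.47/3.571 = 4.332 years.
Total: 29.94 + 4.332 years.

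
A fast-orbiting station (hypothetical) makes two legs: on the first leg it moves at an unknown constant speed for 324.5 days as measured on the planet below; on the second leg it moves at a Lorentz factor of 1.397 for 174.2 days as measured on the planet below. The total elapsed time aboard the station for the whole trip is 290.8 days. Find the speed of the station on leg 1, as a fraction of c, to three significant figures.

Leg 1: speed unknown; τ_1 = 324.5/γ_1.
Leg 2: γ = 1.397; τ_2 = 174.2/1.397 = 124.7 days.
Total proper time: τ_1 + 124.7 = 290.8, so τ_1 = 290.8 − 124.7 = 166.1 days.
γ_1 = 324.5/166.1 = 1.954; β = √(1 − 1/γ²) = √0.7380.

β = 0.859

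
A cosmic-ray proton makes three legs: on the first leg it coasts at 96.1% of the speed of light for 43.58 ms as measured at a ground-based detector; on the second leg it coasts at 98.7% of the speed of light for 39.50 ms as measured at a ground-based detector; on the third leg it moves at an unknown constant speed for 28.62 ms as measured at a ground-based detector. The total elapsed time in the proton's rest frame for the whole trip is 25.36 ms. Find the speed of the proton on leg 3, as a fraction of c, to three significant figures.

Leg 1: β = 0.961; γ = 1/√(1 − 0.961²) = 1/√0.07648 = 3.616; τ_1 = 43.58/3.616 = 12.05 ms.
Leg 2: β = 0.987; γ = 1/√(1 − 0.987²) = 1/√0.02583 = 6.222; τ_2 = 39.50/6.222 = 6.348 ms.
Leg 3: speed unknown; τ_3 = 28.62/γ_3.
Total proper time: 12.05 + 6.348 + τ_3 = 25.36, so τ_3 = 25.36 − 18.40 = 6.960 ms.
γ_3 = 28.62/6.960 = 4.112; β = √(1 − 1/γ²) = √0.9409.

β = 0.970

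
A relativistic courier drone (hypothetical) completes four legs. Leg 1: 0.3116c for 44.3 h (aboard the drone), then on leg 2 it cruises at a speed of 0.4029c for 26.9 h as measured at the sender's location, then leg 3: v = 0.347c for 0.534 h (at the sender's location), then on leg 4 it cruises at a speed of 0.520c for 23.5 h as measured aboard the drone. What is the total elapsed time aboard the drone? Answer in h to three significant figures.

τ = 92.9 h

Leg 1: 44.3 h is already measured aboard the drone.
Leg 2: γ = 1/√(1 − 0.4029²) = 1/√0.8377 = 1.093; τ_2 = 26.9/1.093 = 24.62 h.
Leg 3: γ = 1/√(1 − 0.347²) = 1/√0.8796 = 1.066; τ_3 = 0.534/1.066 = 0.5008 h.
Leg 4: 23.5 h is already measured aboard the drone.
Total: 44.30 + 24.62 + 0.5008 + 23.50 h.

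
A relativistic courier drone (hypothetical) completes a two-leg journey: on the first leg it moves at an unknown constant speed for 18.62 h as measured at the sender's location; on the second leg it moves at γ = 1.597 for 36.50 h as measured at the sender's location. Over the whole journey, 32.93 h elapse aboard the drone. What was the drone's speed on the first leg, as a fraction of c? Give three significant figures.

Leg 1: speed unknown; τ_1 = 18.62/γ_1.
Leg 2: γ = 1.597; τ_2 = 36.50/1.597 = 22.86 h.
Total proper time: τ_1 + 22.86 = 32.93, so τ_1 = 32.93 − 22.86 = 10.07 h.
γ_1 = 18.62/10.07 = 1.848; β = √(1 − 1/γ²) = √0.7072.

β = 0.841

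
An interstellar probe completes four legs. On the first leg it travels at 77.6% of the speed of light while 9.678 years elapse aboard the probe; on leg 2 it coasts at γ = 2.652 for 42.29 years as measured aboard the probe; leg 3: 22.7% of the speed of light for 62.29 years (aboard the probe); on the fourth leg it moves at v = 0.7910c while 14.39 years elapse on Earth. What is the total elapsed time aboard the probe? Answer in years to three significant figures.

Leg 1: 9.678 years is already measured aboard the probe.
Leg 2: 42.29 years is already measured aboard the probe.
Leg 3: 62.29 years is already measured aboard the probe.
Leg 4: γ = 1/√(1 − 0.7910²) = 1/√0.3743 = 1.634; τ_4 = 14.39/1.634 = 8.804 years.
Total: 9.678 + 42.29 + 62.29 + 8.804 years.

τ = 123 years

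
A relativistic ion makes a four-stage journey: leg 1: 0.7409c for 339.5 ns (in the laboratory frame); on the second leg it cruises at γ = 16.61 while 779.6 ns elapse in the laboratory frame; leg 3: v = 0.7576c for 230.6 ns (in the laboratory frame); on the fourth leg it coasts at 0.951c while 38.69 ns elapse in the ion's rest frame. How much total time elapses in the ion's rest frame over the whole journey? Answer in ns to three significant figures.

Leg 1: γ = 1/√(1 − 0.7409²) = 1/√0.4511 = 1.489; τ_1 = 339.5/1.489 = 228.0 ns.
Leg 2: γ = 16.61; τ_2 = 779.6/16.61 = 46.94 ns.
Leg 3: γ = 1/√(1 − 0.7576²) = 1/√0.4260 = 1.532; τ_3 = 230.6/1.532 = 150.5 ns.
Leg 4: 38.69 ns is already measured in the ion's rest frame.
Total: 228.0 + 46.94 + 150.5 + 38.69 ns.

τ = 464 ns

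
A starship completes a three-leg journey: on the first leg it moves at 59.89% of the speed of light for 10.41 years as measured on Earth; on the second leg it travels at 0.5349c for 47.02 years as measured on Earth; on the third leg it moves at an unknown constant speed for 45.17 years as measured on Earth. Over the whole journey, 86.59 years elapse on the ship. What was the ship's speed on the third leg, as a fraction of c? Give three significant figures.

β = 0.522

Leg 1: β = 0.5989; γ = 1/√(1 − 0.5989²) = 1/√0.6413 = 1.249; τ_1 = 10.41/1.249 = 8.337 years.
Leg 2: γ = 1/√(1 − 0.5349²) = 1/√0.7139 = 1.184; τ_2 = 47.02/1.184 = 39.73 years.
Leg 3: speed unknown; τ_3 = 45.17/γ_3.
Total proper time: 8.337 + 39.73 + τ_3 = 86.59, so τ_3 = 86.59 − 48.06 = 38.53 years.
γ_3 = 45.17/38.53 = 1.172; β = √(1 − 1/γ²) = √0.2726.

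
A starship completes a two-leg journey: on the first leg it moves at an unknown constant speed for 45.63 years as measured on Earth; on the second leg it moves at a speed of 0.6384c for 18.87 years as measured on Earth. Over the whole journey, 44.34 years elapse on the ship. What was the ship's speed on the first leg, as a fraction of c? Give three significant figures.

β = 0.757

Leg 1: speed unknown; τ_1 = 45.63/γ_1.
Leg 2: γ = 1/√(1 − 0.6384²) = 1/√0.5924 = 1.299; τ_2 = 18.87/1.299 = 14.52 years.
Total proper time: τ_1 + 14.52 = 44.34, so τ_1 = 44.34 − 14.52 = 29.82 years.
γ_1 = 45.63/29.82 = 1.530; β = √(1 − 1/γ²) = √0.5730.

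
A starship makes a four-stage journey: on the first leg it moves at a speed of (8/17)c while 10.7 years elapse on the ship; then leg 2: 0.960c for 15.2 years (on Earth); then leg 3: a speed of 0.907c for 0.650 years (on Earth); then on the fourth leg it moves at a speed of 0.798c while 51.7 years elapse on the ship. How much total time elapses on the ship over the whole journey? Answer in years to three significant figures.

τ = 66.9 years

Leg 1: 10.7 years is already measured on the ship.
Leg 2: γ = 1/√(1 − 0.960²) = 25/7 ≈ 3.571; τ_2 = 15.2/3.571 = 4.256 years.
Leg 3: γ = 1/√(1 − 0.907²) = 1/√0.1774 = 2.375; τ_3 = 0.650/2.375 = 0.2737 years.
Leg 4: 51.7 years is already measured on the ship.
Total: 10.70 + 4.256 + 0.2737 + 51.70 years.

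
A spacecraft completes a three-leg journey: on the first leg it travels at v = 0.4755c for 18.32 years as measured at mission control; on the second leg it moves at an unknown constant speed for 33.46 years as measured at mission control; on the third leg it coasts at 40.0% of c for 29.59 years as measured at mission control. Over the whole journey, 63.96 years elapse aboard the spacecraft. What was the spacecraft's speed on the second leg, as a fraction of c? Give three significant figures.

β = 0.785

Leg 1: γ = 1/√(1 − 0.4755²) = 1/√0.7739 = 1.137; τ_1 = 18.32/1.137 = 16.12 years.
Leg 2: speed unknown; τ_2 = 33.46/γ_2.
Leg 3: β = 0.400; γ = 1/√(1 − 0.400²) = 1/√0.8400 = 1.091; τ_3 = 29.59/1.091 = 27.12 years.
Total proper time: 16.12 + τ_2 + 27.12 = 63.96, so τ_2 = 63.96 − 43.24 = 20.72 years.
γ_2 = 33.46/20.72 = 1.615; β = √(1 − 1/γ²) = √0.6164.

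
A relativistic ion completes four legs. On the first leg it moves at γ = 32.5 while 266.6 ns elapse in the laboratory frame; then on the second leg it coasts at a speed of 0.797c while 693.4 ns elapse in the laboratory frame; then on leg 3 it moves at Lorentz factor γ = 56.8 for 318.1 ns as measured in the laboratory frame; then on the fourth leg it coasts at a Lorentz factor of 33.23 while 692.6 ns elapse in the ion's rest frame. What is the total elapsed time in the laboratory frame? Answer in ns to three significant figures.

Δt = 2.43×10⁴ ns

Leg 1: 266.6 ns is already measured in the laboratory frame.
Leg 2: 693.4 ns is already measured in the laboratory frame.
Leg 3: 318.1 ns is already measured in the laboratory frame.
Leg 4: γ = 33.23; Δt_4 = 33.23 × 692.6 = 2.302×10⁴ ns.
Total: 266.6 + 693.4 + 318.1 + 2.302×10⁴ ns.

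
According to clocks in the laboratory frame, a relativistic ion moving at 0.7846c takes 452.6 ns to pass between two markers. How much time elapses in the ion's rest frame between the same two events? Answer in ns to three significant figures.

τ = 281 ns

γ = 1/√(1 − 0.7846²) = 1/√0.3844 = 1.613
The interval measured in the laboratory frame is the dilated one; the clock in the ion's rest frame measures the proper time τ = Δt/γ = 452.6/1.613 ns.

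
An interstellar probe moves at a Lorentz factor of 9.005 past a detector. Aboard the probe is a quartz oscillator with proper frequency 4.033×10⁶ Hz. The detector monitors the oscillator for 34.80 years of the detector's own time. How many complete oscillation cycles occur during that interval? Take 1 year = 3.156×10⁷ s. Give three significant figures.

N = 4.92×10¹⁴

γ = 9.005
During 34.80 years of lab time, the oscillator's proper time advances by τ = Δt/γ = 34.80/9.005 = 3.865 years = 1.220×10⁸ s.
N = f × τ = 4.033×10⁶ × 1.220×10⁸ = 4.919×10¹⁴.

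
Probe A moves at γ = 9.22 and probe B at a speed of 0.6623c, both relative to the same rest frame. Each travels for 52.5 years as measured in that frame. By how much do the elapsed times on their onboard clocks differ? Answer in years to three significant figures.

A: γ = 9.22; τ_A = 52.5/9.220 = 5.694 years.
B: γ = 1/√(1 − 0.6623²) = 1/√0.5614 = 1.335; τ_B = 52.5/1.335 = 39.34 years.

|τ_A − τ_B| = 33.6 years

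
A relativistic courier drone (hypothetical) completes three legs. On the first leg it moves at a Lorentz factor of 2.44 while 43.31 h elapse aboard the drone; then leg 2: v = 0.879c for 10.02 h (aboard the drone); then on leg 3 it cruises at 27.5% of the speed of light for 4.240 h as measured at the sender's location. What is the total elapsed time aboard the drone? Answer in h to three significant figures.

Leg 1: 43.31 h is already measured aboard the drone.
Leg 2: 10.02 h is already measured aboard the drone.
Leg 3: β = 0.275; γ = 1/√(1 − 0.275²) = 1/√0.9244 = 1.040; τ_3 = 4.240/1.040 = 4.077 h.
Total: 43.31 + 10.02 + 4.077 h.

τ = 57.4 h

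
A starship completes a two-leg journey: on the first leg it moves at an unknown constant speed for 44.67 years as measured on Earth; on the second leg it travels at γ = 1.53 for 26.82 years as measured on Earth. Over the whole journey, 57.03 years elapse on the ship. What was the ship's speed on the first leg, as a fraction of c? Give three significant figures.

Leg 1: speed unknown; τ_1 = 44.67/γ_1.
Leg 2: γ = 1.53; τ_2 = 26.82/1.530 = 17.53 years.
Total proper time: τ_1 + 17.53 = 57.03, so τ_1 = 57.03 − 17.53 = 39.50 years.
γ_1 = 44.67/39.50 = 1.131; β = √(1 − 1/γ²) = √0.2181.

β = 0.467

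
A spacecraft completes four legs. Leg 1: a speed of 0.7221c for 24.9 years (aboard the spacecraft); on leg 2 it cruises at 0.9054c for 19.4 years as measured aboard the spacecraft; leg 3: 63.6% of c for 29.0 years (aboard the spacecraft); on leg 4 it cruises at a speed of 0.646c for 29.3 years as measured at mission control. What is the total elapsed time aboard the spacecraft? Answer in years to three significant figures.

Leg 1: 24.9 years is already measured aboard the spacecraft.
Leg 2: 19.4 years is already measured aboard the spacecraft.
Leg 3: 29.0 years is already measured aboard the spacecraft.
Leg 4: γ = 1/√(1 − 0.646²) = 1/√0.5827 = 1.310; τ_4 = 29.3/1.310 = 22.37 years.
Total: 24.90 + 19.40 + 29.00 + 22.37 years.

τ = 95.7 years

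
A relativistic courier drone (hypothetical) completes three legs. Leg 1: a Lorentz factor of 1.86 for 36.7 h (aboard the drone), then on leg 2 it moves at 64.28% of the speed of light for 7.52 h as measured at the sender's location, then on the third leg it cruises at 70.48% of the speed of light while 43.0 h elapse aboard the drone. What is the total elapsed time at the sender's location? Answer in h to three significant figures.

Leg 1: γ = 1.86; Δt_1 = 1.860 × 36.7 = 68.26 h.
Leg 2: 7.52 h is already measured at the sender's location.
Leg 3: β = 0.7048; γ = 1/√(1 − 0.7048²) = 1/√0.5033 = 1.410; Δt_3 = 1.410 × 43.0 = 60.61 h.
Total: 68.26 + 7.520 + 60.61 h.

Δt = 136 h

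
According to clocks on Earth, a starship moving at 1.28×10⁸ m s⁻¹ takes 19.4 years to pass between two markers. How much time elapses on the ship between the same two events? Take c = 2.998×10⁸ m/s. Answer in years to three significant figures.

τ = 17.5 years

β = 1.28×10⁸/2.998×10⁸ = 0.4270; γ = 1/√(1 − 0.4270²) = 1.106
The interval measured on Earth is the dilated one; the clock on the ship measures the proper time τ = Δt/γ = 19.4/1.106 years.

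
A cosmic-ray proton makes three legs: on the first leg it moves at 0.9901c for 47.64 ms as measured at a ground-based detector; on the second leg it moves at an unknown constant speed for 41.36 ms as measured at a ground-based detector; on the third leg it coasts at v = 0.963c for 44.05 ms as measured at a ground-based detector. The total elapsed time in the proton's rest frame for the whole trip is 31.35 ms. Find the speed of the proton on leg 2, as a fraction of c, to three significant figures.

β = 0.951

Leg 1: γ = 1/√(1 − 0.9901²) = 1/√0.01970 = 7.124; τ_1 = 47.64/7.124 = 6.687 ms.
Leg 2: speed unknown; τ_2 = 41.36/γ_2.
Leg 3: γ = 1/√(1 − 0.963²) = 1/√0.07263 = 3.711; τ_3 = 44.05/3.711 = 11.87 ms.
Total proper time: 6.687 + τ_2 + 11.87 = 31.35, so τ_2 = 31.35 − 18.56 = 12.79 ms.
γ_2 = 41.36/12.79 = 3.233; β = √(1 − 1/γ²) = √0.9044.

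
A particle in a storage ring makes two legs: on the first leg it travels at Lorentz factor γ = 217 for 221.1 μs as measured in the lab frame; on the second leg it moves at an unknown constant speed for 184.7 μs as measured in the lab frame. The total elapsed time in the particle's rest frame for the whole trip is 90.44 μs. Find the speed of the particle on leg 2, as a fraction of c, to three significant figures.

Leg 1: γ = 217; τ_1 = 221.1/217.0 = 1.019 μs.
Leg 2: speed unknown; τ_2 = 184.7/γ_2.
Total proper time: 1.019 + τ_2 = 90.44, so τ_2 = 90.44 − 1.019 = 89.42 μs.
γ_2 = 184.7/89.42 = 2.066; β = √(1 − 1/γ²) = √0.7656.

β = 0.875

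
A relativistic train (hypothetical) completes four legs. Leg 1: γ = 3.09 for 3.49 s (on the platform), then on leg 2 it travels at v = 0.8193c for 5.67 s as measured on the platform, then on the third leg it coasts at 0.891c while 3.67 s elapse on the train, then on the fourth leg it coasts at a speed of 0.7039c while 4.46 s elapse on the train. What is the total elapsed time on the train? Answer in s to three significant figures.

Leg 1: γ = 3.09; τ_1 = 3.49/3.090 = 1.129 s.
Leg 2: γ = 1/√(1 − 0.8193²) = 1/√0.3287 = 1.744; τ_2 = 5.67/1.744 = 3.251 s.
Leg 3: 3.67 s is already measured on the train.
Leg 4: 4.46 s is already measured on the train.
Total: 1.129 + 3.251 + 3.670 + 4.460 s.

τ = 12.5 s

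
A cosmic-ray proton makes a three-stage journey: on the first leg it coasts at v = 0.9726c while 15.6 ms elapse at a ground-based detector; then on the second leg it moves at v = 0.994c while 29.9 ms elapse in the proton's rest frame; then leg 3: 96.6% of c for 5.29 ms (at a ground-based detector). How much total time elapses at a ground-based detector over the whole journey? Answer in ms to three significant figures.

Leg 1: 15.6 ms is already measured at a ground-based detector.
Leg 2: γ = 1/√(1 − 0.994²) = 1/√0.01196 = 9.142; Δt_2 = 9.142 × 29.9 = 273.4 ms.
Leg 3: 5.29 ms is already measured at a ground-based detector.
Total: 15.60 + 273.4 + 5.290 ms.

Δt = 294 ms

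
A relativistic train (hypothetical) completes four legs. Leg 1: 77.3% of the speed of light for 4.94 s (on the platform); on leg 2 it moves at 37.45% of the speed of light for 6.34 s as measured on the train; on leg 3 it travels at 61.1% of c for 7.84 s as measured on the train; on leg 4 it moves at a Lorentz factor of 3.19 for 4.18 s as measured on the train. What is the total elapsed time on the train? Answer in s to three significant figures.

Leg 1: β = 0.773; γ = 1/√(1 − 0.773²) = 1/√0.4025 = 1.576; τ_1 = 4.94/1.576 = 3.134 s.
Leg 2: 6.34 s is already measured on the train.
Leg 3: 7.84 s is already measured on the train.
Leg 4: 4.18 s is already measured on the train.
Total: 3.134 + 6.340 + 7.840 + 4.180 s.

τ = 21.5 s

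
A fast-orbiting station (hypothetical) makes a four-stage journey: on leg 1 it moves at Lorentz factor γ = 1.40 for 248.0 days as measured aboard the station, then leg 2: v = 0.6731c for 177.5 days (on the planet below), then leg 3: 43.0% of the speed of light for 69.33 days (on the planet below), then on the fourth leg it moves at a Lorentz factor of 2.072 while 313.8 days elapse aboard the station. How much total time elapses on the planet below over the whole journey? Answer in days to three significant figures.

Δt = 1240 days

Leg 1: γ = 1.40; Δt_1 = 1.400 × 248.0 = 347.2 days.
Leg 2: 177.5 days is already measured on the planet below.
Leg 3: 69.33 days is already measured on the planet below.
Leg 4: γ = 2.072; Δt_4 = 2.072 × 313.8 = 650.2 days.
Total: 347.2 + 177.5 + 69.33 + 650.2 days.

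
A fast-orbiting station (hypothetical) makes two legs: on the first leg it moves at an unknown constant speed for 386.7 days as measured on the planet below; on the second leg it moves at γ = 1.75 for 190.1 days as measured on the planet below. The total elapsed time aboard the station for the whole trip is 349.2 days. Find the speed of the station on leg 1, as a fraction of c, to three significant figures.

β = 0.783

Leg 1: speed unknown; τ_1 = 386.7/γ_1.
Leg 2: γ = 1.75; τ_2 = 190.1/1.750 = 108.6 days.
Total proper time: τ_1 + 108.6 = 349.2, so τ_1 = 349.2 − 108.6 = 240.6 days.
γ_1 = 386.7/240.6 = 1.607; β = √(1 − 1/γ²) = √0.6130.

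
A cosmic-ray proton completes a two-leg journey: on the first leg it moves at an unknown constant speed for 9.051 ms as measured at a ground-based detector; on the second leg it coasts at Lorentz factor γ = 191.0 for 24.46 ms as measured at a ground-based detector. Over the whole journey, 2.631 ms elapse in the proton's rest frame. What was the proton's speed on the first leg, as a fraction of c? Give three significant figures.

β = 0.961

Leg 1: speed unknown; τ_1 = 9.051/γ_1.
Leg 2: γ = 191.0; τ_2 = 24.46/191.0 = 0.1281 ms.
Total proper time: τ_1 + 0.1281 = 2.631, so τ_1 = 2.631 − 0.1281 = 2.503 ms.
γ_1 = 9.051/2.503 = 3.616; β = √(1 − 1/γ²) = √0.9235.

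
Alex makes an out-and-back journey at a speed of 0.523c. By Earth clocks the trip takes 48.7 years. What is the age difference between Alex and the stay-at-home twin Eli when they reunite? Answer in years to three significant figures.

γ = 1/√(1 − 0.523²) = 1/√0.7265 = 1.173
Alex's elapsed proper time: τ = 48.7/1.173 = 41.51 years.
Age gap = Δt − τ = 48.7 − 41.51 years.

Δt − τ = 7.19 years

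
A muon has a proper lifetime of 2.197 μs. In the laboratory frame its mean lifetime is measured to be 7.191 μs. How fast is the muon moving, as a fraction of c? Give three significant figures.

β = 0.952

γ = Δt/τ₀ = 7.191/2.197 = 3.273
β = √(1 − 1/γ²) = √(1 − 0.09334) = √0.9067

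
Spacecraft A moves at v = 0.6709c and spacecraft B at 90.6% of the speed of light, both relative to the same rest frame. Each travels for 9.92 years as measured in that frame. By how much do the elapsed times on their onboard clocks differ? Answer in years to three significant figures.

A: γ = 1/√(1 − 0.6709²) = 1/√0.5499 = 1.349; τ_A = 9.92/1.349 = 7.356 years.
B: β = 0.906; γ = 1/√(1 − 0.906²) = 1/√0.1792 = 2.363; τ_B = 9.92/2.363 = 4.199 years.

|τ_A − τ_B| = 3.16 years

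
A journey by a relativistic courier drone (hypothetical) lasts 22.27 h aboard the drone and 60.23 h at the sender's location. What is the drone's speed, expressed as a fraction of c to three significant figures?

The proper time is measured aboard the drone (both events occur at the drone's location); Δt is measured at the sender's location. γ = Δt/τ = 60.23/22.27 = 2.705.
β = √(1 − 1/γ²) = √(1 − 0.1367) = √0.8633

v = 0.929c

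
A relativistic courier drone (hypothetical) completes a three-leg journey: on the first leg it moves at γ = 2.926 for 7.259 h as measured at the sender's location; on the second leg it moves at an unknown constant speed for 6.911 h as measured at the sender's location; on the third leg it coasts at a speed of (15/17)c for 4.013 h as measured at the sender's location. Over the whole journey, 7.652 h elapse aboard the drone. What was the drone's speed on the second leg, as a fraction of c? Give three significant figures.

β = 0.880

Leg 1: γ = 2.926; τ_1 = 7.259/2.926 = 2.481 h.
Leg 2: speed unknown; τ_2 = 6.911/γ_2.
Leg 3: γ = 1/√(1 − (15/17)²) = 17/8 = 2.125; τ_3 = 4.013/2.125 = 1.888 h.
Total proper time: 2.481 + τ_2 + 1.888 = 7.652, so τ_2 = 7.652 − 4.369 = 3.283 h.
γ_2 = 6.911/3.283 = 2.105; β = √(1 − 1/γ²) = √0.7744.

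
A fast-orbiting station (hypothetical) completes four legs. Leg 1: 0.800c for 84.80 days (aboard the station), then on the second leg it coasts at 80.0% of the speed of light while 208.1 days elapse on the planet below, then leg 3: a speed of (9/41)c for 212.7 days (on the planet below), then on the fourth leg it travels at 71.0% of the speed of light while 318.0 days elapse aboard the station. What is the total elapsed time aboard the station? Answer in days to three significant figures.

τ = 735 days

Leg 1: 84.80 days is already measured aboard the station.
Leg 2: β = 0.800; γ = 1/√(1 − 0.800²) = 1/√0.3600 = 1.667; τ_2 = 208.1/1.667 = 124.9 days.
Leg 3: γ = 1/√(1 − (9/41)²) = 41/40 = 1.025; τ_3 = 212.7/1.025 = 207.5 days.
Leg 4: 318.0 days is already measured aboard the station.
Total: 84.80 + 124.9 + 207.5 + 318.0 days.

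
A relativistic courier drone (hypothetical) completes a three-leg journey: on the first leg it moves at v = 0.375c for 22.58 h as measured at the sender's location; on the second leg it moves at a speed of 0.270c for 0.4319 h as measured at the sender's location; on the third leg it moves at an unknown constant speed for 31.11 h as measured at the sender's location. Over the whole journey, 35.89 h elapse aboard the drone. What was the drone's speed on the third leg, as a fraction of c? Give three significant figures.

β = 0.884

Leg 1: γ = 1/√(1 − 0.375²) = 1/√0.8594 = 1.079; τ_1 = 22.58/1.079 = 20.93 h.
Leg 2: γ = 1/√(1 − 0.270²) = 1/√0.9271 = 1.039; τ_2 = 0.4319/1.039 = 0.4159 h.
Leg 3: speed unknown; τ_3 = 31.11/γ_3.
Total proper time: 20.93 + 0.4159 + τ_3 = 35.89, so τ_3 = 35.89 − 21.35 = 14.54 h.
γ_3 = 31.11/14.54 = 2.139; β = √(1 − 1/γ²) = √0.7815.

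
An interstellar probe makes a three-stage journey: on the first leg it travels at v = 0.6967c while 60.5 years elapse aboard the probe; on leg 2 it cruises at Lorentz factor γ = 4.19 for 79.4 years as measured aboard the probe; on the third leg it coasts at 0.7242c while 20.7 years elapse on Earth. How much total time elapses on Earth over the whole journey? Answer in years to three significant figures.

Leg 1: γ = 1/√(1 − 0.6967²) = 1/√0.5146 = 1.394; Δt_1 = 1.394 × 60.5 = 84.34 years.
Leg 2: γ = 4.19; Δt_2 = 4.190 × 79.4 = 332.7 years.
Leg 3: 20.7 years is already measured on Earth.
Total: 84.34 + 332.7 + 20.70 years.

Δt = 438 years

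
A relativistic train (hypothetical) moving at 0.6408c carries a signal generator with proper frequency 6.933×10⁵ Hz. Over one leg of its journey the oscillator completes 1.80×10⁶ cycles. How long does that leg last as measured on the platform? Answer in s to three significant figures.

γ = 1/√(1 − 0.6408²) = 1/√0.5894 = 1.303
Proper time for N cycles: τ = N/f = 1.80×10⁶/(6.933×10⁵) = 2.596×10⁰ s = 2.596 s.
Lab-frame duration Δt = γτ = 1.303 × 2.596 = 3.382 s.

Δt = 3.38 s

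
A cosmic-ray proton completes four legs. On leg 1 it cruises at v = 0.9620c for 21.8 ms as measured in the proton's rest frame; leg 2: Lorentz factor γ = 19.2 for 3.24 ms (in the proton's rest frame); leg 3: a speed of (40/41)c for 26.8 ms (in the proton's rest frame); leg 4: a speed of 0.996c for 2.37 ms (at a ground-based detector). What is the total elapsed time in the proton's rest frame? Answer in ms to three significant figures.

τ = 52.1 ms

Leg 1: 21.8 ms is already measured in the proton's rest frame.
Leg 2: 3.24 ms is already measured in the proton's rest frame.
Leg 3: 26.8 ms is already measured in the proton's rest frame.
Leg 4: γ = 1/√(1 − 0.996²) = 1/√0.007984 = 11.19; τ_4 = 2.37/11.19 = 0.2118 ms.
Total: 21.80 + 3.240 + 26.80 + 0.2118 ms.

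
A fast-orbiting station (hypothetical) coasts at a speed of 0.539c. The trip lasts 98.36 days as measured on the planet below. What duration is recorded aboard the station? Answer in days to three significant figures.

τ = 82.8 days

γ = 1/√(1 − 0.539²) = 1/√0.7095 = 1.187
The interval measured on the planet below is the dilated one; the clock aboard the station measures the proper time τ = Δt/γ = 98.36/1.187 days.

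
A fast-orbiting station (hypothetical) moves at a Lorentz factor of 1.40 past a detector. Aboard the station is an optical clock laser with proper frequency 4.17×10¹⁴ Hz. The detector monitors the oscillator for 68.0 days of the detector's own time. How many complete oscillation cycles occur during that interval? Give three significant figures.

γ = 1.40
During 68.0 days of lab time, the oscillator's proper time advances by τ = Δt/γ = 68.0/1.400 = 48.57 days = 4.197×10⁶ s.
N = f × τ = 4.17×10¹⁴ × 4.197×10⁶ = 1.750×10²¹.

N = 1.75×10²¹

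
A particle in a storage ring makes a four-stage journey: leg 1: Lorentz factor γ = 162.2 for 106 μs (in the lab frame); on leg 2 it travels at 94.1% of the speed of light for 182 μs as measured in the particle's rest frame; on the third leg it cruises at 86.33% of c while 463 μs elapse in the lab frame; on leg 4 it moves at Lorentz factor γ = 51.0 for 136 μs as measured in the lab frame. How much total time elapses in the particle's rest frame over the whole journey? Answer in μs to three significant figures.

Leg 1: γ = 162.2; τ_1 = 106/162.2 = 0.6535 μs.
Leg 2: 182 μs is already measured in the particle's rest frame.
Leg 3: β = 0.8633; γ = 1/√(1 − 0.8633²) = 1/√0.2547 = 1.981; τ_3 = 463/1.981 = 233.7 μs.
Leg 4: γ = 51.0; τ_4 = 136/51.00 = 2.667 μs.
Total: 0.6535 + 182.0 + 233.7 + 2.667 μs.

τ = 419 μs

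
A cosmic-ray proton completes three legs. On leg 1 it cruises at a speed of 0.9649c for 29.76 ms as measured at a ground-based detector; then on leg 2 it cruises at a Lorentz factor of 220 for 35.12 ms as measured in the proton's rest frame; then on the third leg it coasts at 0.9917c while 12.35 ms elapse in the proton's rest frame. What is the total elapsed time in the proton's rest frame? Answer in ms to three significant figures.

τ = 55.3 ms

Leg 1: γ = 1/√(1 − 0.9649²) = 1/√0.06897 = 3.808; τ_1 = 29.76/3.808 = 7.815 ms.
Leg 2: 35.12 ms is already measured in the proton's rest frame.
Leg 3: 12.35 ms is already measured in the proton's rest frame.
Total: 7.815 + 35.12 + 12.35 ms.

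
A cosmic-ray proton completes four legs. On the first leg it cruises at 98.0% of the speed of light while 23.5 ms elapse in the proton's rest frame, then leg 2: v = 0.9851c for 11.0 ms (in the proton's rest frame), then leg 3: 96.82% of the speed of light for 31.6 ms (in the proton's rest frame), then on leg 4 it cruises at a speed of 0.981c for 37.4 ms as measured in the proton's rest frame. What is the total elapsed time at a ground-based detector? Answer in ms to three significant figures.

Leg 1: β = 0.980; γ = 1/√(1 − 0.980²) = 1/√0.03960 = 5.025; Δt_1 = 5.025 × 23.5 = 118.1 ms.
Leg 2: γ = 1/√(1 − 0.9851²) = 1/√0.02958 = 5.815; Δt_2 = 5.815 × 11.0 = 63.96 ms.
Leg 3: β = 0.9682; γ = 1/√(1 − 0.9682²) = 1/√0.06259 = 3.997; Δt_3 = 3.997 × 31.6 = 126.3 ms.
Leg 4: γ = 1/√(1 − 0.981²) = 1/√0.03764 = 5.154; Δt_4 = 5.154 × 37.4 = 192.8 ms.
Total: 118.1 + 63.96 + 126.3 + 192.8 ms.

Δt = 501 ms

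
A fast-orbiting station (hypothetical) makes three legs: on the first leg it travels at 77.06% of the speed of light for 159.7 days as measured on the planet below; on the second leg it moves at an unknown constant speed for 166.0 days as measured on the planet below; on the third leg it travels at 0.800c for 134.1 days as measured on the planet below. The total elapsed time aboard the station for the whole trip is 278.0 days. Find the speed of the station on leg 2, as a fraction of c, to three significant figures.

Leg 1: β = 0.7706; γ = 1/√(1 − 0.7706²) = 1/√0.4062 = 1.569; τ_1 = 159.7/1.569 = 101.8 days.
Leg 2: speed unknown; τ_2 = 166.0/γ_2.
Leg 3: γ = 1/√(1 − 0.800²) = 5/3 ≈ 1.667; τ_3 = 134.1/1.667 = 80.46 days.
Total proper time: 101.8 + τ_2 + 80.46 = 278.0, so τ_2 = 278.0 − 182.2 = 95.76 days.
γ_2 = 166.0/95.76 = 1.733; β = √(1 − 1/γ²) = √0.6672.

β = 0.817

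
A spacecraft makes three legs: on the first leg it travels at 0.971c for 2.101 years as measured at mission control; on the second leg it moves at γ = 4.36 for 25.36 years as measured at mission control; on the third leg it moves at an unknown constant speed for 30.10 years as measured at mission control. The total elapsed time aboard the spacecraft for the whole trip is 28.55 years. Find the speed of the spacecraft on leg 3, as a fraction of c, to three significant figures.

β = 0.674

Leg 1: γ = 1/√(1 − 0.971²) = 1/√0.05716 = 4.183; τ_1 = 2.101/4.183 = 0.5023 years.
Leg 2: γ = 4.36; τ_2 = 25.36/4.360 = 5.817 years.
Leg 3: speed unknown; τ_3 = 30.10/γ_3.
Total proper time: 0.5023 + 5.817 + τ_3 = 28.55, so τ_3 = 28.55 − 6.319 = 22.23 years.
γ_3 = 30.10/22.23 = 1.354; β = √(1 − 1/γ²) = √0.4545.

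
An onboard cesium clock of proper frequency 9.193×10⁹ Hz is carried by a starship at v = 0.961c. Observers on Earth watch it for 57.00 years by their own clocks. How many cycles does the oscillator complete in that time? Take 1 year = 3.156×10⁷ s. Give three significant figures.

N = 4.57×10¹⁸

γ = 1/√(1 − 0.961²) = 1/√0.07648 = 3.616
During 57.00 years of lab time, the oscillator's proper time advances by τ = Δt/γ = 57.00/3.616 = 15.76 years = 4.975×10⁸ s.
N = f × τ = 9.193×10⁹ × 4.975×10⁸ = 4.573×10¹⁸.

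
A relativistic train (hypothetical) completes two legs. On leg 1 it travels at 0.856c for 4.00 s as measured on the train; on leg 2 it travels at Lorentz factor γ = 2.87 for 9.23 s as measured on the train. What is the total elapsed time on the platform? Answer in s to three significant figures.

Leg 1: γ = 1/√(1 − 0.856²) = 1/√0.2673 = 1.934; Δt_1 = 1.934 × 4.00 = 7.737 s.
Leg 2: γ = 2.87; Δt_2 = 2.870 × 9.23 = 26.49 s.
Total: 7.737 + 26.49 s.

Δt = 34.2 s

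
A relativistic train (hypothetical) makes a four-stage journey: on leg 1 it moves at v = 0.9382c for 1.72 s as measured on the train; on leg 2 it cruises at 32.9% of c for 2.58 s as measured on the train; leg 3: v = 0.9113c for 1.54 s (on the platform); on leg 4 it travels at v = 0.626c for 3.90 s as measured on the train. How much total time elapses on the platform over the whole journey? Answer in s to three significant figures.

Δt = 14.2 s

Leg 1: γ = 1/√(1 − 0.9382²) = 1/√0.1198 = 2.889; Δt_1 = 2.889 × 1.72 = 4.970 s.
Leg 2: β = 0.329; γ = 1/√(1 − 0.329²) = 1/√0.8918 = 1.059; Δt_2 = 1.059 × 2.58 = 2.732 s.
Leg 3: 1.54 s is already measured on the platform.
Leg 4: γ = 1/√(1 − 0.626²) = 1/√0.6081 = 1.282; Δt_4 = 1.282 × 3.90 = 5.001 s.
Total: 4.970 + 2.732 + 1.540 + 5.001 s.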